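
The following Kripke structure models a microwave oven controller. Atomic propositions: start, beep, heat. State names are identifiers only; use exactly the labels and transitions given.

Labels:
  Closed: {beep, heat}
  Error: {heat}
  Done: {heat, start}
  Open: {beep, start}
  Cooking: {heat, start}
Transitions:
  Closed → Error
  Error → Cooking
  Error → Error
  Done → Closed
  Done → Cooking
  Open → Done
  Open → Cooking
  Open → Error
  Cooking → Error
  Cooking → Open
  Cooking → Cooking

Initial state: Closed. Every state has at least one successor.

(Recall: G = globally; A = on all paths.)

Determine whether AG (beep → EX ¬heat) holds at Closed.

Does not hold

States satisfying beep → EX ¬heat: {Error, Done, Cooking}.
States satisfying AG (beep → EX ¬heat): ∅.
Closed is reachable from Closed and violates beep → EX ¬heat, so AG fails at Closed.
Closed ∉ Sat(AG (beep → EX ¬heat)).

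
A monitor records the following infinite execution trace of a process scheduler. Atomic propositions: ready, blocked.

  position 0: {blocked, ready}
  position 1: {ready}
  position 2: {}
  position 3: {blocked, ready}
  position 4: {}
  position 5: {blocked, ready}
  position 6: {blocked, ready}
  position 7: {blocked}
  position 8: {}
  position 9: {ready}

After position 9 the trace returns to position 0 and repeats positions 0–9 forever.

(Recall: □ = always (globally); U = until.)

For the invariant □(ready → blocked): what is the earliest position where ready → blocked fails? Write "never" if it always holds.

Check ready → blocked at each position in order: 0 ✓.
At position 1 the labels are {ready}, so ready → blocked is false there. This is the first violation.

1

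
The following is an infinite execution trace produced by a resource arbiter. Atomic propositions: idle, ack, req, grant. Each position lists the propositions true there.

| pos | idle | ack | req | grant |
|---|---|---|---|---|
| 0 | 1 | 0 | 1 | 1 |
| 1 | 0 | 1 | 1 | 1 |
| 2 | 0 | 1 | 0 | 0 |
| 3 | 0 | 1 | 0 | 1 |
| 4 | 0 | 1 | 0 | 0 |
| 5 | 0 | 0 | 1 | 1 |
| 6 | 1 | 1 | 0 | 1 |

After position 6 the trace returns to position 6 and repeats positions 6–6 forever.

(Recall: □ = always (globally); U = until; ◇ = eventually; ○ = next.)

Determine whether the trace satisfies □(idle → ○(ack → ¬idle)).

idle → ○(ack → ¬idle) must hold at every position from 0 onward. It fails at position 6, so □(idle → ○(ack → ¬idle)) is false.
Positions where idle holds: 0, 6.
Check ○(ack → ¬idle) at each: 0→ok, 6→fails.

Does not hold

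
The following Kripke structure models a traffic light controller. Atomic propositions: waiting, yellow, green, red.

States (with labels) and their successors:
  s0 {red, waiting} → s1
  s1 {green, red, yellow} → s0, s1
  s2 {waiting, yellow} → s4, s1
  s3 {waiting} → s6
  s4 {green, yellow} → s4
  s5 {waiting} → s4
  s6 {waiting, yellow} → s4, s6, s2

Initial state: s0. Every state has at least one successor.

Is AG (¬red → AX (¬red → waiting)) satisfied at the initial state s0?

States satisfying ¬red → AX (¬red → waiting): {s0, s1, s3}.
States satisfying AG (¬red → AX (¬red → waiting)): {s0, s1}.
Every state reachable from s0 satisfies ¬red → AX (¬red → waiting).
s0 ∈ Sat(AG (¬red → AX (¬red → waiting))).

Holds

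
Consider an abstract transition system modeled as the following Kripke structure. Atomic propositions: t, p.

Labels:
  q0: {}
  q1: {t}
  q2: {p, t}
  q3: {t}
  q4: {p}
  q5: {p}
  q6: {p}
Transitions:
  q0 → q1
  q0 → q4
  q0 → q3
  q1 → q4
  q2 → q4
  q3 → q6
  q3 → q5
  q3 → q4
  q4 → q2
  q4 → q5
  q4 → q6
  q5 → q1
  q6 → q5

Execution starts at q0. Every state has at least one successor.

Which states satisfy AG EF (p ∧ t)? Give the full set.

{q0, q1, q2, q3, q4, q5, q6}

States satisfying EF (p ∧ t): {q0, q1, q2, q3, q4, q5, q6}.
States satisfying AG EF (p ∧ t): {q0, q1, q2, q3, q4, q5, q6}.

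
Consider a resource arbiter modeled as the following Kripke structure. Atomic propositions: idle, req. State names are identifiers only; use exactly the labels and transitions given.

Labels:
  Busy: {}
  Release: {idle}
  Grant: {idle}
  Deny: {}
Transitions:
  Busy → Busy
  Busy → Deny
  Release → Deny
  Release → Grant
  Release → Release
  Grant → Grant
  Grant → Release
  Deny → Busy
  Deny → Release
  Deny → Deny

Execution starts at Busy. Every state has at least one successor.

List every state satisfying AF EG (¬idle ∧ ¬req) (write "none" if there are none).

States satisfying EG (¬idle ∧ ¬req): {Busy, Deny}.
States satisfying AF EG (¬idle ∧ ¬req): {Busy, Deny}.

{Busy, Deny}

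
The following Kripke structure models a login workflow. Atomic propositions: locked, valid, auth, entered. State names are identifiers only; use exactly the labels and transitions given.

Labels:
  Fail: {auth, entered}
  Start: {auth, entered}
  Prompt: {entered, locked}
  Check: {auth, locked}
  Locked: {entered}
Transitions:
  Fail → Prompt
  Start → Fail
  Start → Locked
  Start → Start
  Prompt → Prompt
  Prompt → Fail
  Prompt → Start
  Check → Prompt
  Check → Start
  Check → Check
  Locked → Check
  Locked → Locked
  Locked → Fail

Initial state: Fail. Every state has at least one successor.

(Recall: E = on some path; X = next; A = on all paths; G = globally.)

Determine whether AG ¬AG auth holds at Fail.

Satisfied

States satisfying ¬AG auth: {Fail, Start, Prompt, Check, Locked}.
States satisfying AG ¬AG auth: {Fail, Start, Prompt, Check, Locked}.
Every state reachable from Fail satisfies ¬AG auth.
Fail ∈ Sat(AG ¬AG auth).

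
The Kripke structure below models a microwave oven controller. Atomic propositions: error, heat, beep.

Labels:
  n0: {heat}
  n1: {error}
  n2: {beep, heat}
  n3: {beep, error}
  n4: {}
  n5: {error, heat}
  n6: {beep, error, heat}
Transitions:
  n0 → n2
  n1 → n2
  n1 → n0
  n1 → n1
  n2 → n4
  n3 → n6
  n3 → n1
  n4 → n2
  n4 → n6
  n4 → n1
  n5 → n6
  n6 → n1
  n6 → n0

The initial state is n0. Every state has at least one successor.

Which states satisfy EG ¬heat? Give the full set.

{n1, n3, n4}

States satisfying ¬heat: {n1, n3, n4}.
States satisfying EG ¬heat: {n1, n3, n4}.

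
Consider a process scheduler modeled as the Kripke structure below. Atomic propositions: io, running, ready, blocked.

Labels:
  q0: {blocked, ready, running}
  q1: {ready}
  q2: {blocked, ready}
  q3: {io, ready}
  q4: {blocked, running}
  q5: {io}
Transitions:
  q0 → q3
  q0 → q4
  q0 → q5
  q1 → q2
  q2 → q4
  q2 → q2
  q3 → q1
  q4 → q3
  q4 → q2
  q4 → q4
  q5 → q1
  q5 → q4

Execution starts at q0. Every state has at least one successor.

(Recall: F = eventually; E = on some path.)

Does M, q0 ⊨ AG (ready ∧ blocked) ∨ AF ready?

Yes

States satisfying ready ∧ blocked: {q0, q2}.
States satisfying AG (ready ∧ blocked): ∅.
States satisfying ready: {q0, q1, q2, q3}.
States satisfying AF ready: {q0, q1, q2, q3}.
States satisfying AG (ready ∧ blocked) ∨ AF ready: {q0, q1, q2, q3}.
q0 ∈ Sat(AG (ready ∧ blocked) ∨ AF ready).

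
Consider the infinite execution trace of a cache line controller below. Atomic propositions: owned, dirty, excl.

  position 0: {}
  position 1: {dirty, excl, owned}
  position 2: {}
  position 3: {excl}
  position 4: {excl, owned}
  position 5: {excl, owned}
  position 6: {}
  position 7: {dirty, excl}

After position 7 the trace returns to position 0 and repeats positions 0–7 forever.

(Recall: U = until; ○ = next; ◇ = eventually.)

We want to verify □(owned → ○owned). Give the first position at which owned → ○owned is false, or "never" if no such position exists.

Check owned → ○owned at each position in order: 0 ✓.
At position 1 the labels are {dirty, excl, owned} and the next position 2 has {}, so owned → ○owned is false there. This is the first violation.

1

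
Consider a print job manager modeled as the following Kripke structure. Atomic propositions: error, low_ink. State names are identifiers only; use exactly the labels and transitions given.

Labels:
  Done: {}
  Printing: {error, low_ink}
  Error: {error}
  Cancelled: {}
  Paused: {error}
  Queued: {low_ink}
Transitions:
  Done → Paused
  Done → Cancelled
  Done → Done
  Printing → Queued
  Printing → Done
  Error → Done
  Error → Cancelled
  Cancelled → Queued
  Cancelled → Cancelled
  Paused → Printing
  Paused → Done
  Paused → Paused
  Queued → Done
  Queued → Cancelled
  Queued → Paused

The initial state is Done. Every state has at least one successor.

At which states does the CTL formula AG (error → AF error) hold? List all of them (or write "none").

States satisfying error → AF error: {Done, Printing, Error, Cancelled, Paused, Queued}.
States satisfying AG (error → AF error): {Done, Printing, Error, Cancelled, Paused, Queued}.

{Done, Printing, Error, Cancelled, Paused, Queued}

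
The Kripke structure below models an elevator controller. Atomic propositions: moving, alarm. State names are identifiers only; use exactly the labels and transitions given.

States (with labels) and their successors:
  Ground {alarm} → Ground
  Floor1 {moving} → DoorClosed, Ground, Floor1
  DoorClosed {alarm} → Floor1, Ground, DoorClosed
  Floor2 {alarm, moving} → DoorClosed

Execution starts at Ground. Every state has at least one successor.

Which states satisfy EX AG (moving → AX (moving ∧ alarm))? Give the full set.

States satisfying AG (moving → AX (moving ∧ alarm)): {Ground}.
States satisfying EX AG (moving → AX (moving ∧ alarm)): {Ground, Floor1, DoorClosed}.

{Ground, Floor1, DoorClosed}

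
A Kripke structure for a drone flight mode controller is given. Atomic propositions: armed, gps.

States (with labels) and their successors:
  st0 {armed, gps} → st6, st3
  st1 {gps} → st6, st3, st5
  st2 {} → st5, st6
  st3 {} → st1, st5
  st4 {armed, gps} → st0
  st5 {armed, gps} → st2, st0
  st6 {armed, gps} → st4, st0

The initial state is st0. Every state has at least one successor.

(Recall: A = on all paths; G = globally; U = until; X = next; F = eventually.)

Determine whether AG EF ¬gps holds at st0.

Yes

States satisfying EF ¬gps: {st0, st1, st2, st3, st4, st5, st6}.
States satisfying AG EF ¬gps: {st0, st1, st2, st3, st4, st5, st6}.
Every state reachable from st0 satisfies EF ¬gps.
st0 ∈ Sat(AG EF ¬gps).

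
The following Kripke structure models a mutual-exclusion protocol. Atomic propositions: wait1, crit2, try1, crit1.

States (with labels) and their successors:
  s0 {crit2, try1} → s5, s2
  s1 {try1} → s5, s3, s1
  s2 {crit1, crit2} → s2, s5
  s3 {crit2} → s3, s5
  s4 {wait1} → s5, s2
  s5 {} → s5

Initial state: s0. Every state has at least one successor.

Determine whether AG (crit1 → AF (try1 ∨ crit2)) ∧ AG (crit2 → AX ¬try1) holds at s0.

Satisfied

States satisfying crit1 → AF (try1 ∨ crit2): {s0, s1, s2, s3, s4, s5}.
States satisfying AG (crit1 → AF (try1 ∨ crit2)): {s0, s1, s2, s3, s4, s5}.
States satisfying crit2 → AX ¬try1: {s0, s1, s2, s3, s4, s5}.
States satisfying AG (crit2 → AX ¬try1): {s0, s1, s2, s3, s4, s5}.
States satisfying AG (crit1 → AF (try1 ∨ crit2)) ∧ AG (crit2 → AX ¬try1): {s0, s1, s2, s3, s4, s5}.
s0 ∈ Sat(AG (crit1 → AF (try1 ∨ crit2)) ∧ AG (crit2 → AX ¬try1)).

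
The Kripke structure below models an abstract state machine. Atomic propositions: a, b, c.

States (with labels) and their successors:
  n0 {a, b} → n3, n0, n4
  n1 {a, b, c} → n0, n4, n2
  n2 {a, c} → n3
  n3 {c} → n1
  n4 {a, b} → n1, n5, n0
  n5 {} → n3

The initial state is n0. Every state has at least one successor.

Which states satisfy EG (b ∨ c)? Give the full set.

{n0, n1, n2, n3, n4}

States satisfying b ∨ c: {n0, n1, n2, n3, n4}.
States satisfying EG (b ∨ c): {n0, n1, n2, n3, n4}.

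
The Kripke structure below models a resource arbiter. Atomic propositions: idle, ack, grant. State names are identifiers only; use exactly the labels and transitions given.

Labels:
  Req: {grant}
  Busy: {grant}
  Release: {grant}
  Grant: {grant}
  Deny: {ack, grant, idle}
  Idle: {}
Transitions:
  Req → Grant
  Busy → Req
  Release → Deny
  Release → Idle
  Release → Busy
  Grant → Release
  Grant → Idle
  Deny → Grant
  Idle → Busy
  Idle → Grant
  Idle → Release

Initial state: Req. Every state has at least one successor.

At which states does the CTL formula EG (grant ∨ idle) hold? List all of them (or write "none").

States satisfying grant ∨ idle: {Req, Busy, Release, Grant, Deny}.
States satisfying EG (grant ∨ idle): {Req, Busy, Release, Grant, Deny}.

{Req, Busy, Release, Grant, Deny}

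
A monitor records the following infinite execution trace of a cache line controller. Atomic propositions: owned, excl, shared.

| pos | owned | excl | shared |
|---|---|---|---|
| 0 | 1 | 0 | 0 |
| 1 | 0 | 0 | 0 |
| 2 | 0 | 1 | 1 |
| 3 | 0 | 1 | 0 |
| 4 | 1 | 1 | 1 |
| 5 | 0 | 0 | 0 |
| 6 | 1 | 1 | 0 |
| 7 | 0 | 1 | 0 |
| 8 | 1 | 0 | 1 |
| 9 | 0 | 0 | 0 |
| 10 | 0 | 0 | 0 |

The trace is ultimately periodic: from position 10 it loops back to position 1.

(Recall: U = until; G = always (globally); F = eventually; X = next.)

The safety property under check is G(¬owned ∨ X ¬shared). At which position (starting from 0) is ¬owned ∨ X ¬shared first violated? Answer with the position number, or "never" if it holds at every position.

¬owned ∨ X ¬shared holds at every position 0..10, and those are all the positions the trace ever visits, so the invariant G(¬owned ∨ X ¬shared) is never violated.

never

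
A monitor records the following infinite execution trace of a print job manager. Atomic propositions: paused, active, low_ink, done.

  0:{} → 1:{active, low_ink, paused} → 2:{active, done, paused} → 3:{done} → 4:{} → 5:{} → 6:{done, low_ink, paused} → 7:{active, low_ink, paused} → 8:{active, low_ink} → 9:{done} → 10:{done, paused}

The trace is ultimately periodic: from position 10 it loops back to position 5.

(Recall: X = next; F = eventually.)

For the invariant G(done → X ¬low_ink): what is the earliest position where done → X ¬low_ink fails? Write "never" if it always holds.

6

Check done → X ¬low_ink at each position in order: 0 ✓, 1 ✓, 2 ✓, 3 ✓, 4 ✓, 5 ✓.
At position 6 the labels are {done, low_ink, paused} and the next position 7 has {active, low_ink, paused}, so done → X ¬low_ink is false there. This is the first violation.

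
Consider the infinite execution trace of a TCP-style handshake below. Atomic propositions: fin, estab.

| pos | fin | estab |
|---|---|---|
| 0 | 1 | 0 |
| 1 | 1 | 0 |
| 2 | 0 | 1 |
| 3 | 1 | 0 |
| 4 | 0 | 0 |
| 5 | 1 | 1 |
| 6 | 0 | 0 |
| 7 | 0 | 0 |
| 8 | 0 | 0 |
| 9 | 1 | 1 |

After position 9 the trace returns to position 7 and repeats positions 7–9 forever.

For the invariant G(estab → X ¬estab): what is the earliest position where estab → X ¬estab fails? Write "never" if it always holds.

never

estab → X ¬estab holds at every position 0..9, and those are all the positions the trace ever visits, so the invariant G(estab → X ¬estab) is never violated.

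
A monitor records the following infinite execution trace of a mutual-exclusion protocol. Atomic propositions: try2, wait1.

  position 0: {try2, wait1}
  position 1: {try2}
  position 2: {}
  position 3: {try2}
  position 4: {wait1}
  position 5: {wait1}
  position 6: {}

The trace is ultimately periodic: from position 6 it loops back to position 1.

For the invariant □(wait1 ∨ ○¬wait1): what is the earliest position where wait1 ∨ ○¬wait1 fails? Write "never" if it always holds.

Check wait1 ∨ ○¬wait1 at each position in order: 0 ✓, 1 ✓, 2 ✓.
At position 3 the labels are {try2} and the next position 4 has {wait1}, so wait1 ∨ ○¬wait1 is false there. This is the first violation.

3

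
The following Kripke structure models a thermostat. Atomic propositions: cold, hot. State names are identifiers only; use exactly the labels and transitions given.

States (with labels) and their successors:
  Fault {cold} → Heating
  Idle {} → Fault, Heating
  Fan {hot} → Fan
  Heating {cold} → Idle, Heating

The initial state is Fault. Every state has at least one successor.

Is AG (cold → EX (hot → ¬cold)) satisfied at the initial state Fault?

Yes

States satisfying cold → EX (hot → ¬cold): {Fault, Idle, Fan, Heating}.
States satisfying AG (cold → EX (hot → ¬cold)): {Fault, Idle, Fan, Heating}.
Every state reachable from Fault satisfies cold → EX (hot → ¬cold).
Fault ∈ Sat(AG (cold → EX (hot → ¬cold))).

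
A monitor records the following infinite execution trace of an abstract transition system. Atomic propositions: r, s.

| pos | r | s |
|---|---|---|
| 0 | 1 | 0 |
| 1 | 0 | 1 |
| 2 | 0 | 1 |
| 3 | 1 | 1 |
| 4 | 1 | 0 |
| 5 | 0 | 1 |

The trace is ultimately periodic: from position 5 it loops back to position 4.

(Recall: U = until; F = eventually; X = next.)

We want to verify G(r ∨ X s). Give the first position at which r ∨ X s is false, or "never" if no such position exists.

5

Check r ∨ X s at each position in order: 0 ✓, 1 ✓, 2 ✓, 3 ✓, 4 ✓.
At position 5 the labels are {s} and the next position 4 has {r}, so r ∨ X s is false there. This is the first violation.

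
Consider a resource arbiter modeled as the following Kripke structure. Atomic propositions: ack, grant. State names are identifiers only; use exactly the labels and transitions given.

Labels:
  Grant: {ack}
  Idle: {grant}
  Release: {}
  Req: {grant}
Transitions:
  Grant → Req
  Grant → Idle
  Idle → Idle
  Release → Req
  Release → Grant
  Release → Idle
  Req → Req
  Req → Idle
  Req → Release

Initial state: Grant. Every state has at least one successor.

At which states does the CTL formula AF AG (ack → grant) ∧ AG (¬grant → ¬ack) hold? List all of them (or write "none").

States satisfying AG (ack → grant): {Idle}.
States satisfying AF AG (ack → grant): {Idle}.
States satisfying ¬grant → ¬ack: {Idle, Release, Req}.
States satisfying AG (¬grant → ¬ack): {Idle}.
States satisfying AF AG (ack → grant) ∧ AG (¬grant → ¬ack): {Idle}.

{Idle}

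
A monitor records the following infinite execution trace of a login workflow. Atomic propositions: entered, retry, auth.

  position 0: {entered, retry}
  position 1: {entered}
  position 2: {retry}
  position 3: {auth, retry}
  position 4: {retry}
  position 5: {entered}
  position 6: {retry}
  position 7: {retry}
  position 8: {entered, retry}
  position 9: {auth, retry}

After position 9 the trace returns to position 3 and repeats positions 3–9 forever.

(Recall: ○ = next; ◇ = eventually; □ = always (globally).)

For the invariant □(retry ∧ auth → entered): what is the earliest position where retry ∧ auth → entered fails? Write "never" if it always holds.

3

Check retry ∧ auth → entered at each position in order: 0 ✓, 1 ✓, 2 ✓.
At position 3 the labels are {auth, retry}, so retry ∧ auth → entered is false there. This is the first violation.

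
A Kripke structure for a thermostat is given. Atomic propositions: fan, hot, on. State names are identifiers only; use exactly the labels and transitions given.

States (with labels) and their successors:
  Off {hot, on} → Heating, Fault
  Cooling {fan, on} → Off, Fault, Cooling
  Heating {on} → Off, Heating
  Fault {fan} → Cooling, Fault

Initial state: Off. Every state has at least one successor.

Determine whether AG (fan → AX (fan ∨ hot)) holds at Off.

States satisfying fan → AX (fan ∨ hot): {Off, Cooling, Heating, Fault}.
States satisfying AG (fan → AX (fan ∨ hot)): {Off, Cooling, Heating, Fault}.
Every state reachable from Off satisfies fan → AX (fan ∨ hot).
Off ∈ Sat(AG (fan → AX (fan ∨ hot))).

Satisfied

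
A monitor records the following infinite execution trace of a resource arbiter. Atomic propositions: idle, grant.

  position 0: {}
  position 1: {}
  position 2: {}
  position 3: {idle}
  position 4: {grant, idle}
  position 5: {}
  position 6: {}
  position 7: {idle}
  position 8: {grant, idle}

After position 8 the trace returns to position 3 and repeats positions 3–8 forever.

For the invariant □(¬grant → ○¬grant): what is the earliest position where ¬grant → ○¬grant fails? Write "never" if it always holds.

Check ¬grant → ○¬grant at each position in order: 0 ✓, 1 ✓, 2 ✓.
At position 3 the labels are {idle} and the next position 4 has {grant, idle}, so ¬grant → ○¬grant is false there. This is the first violation.

3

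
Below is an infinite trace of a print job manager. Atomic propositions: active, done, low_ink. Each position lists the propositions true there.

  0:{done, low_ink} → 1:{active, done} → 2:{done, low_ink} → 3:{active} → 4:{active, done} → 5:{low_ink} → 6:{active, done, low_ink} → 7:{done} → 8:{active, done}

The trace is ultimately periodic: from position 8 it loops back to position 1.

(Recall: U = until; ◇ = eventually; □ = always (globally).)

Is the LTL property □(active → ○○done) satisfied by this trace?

No

active → ○○done must hold at every position from 0 onward. It fails at position 1, so □(active → ○○done) is false.
Positions where active holds: 1, 3, 4, 6, 8.
Check ○○done at each: 1→fails, 3→fails, 4→ok, 6→ok, 8→ok.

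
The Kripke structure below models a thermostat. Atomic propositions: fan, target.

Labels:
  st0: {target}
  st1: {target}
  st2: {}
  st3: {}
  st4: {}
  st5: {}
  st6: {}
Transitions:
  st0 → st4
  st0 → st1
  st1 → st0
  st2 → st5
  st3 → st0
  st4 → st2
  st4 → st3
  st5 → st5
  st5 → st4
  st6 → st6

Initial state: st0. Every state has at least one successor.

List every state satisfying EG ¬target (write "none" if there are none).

States satisfying ¬target: {st2, st3, st4, st5, st6}.
States satisfying EG ¬target: {st2, st4, st5, st6}.

{st2, st4, st5, st6}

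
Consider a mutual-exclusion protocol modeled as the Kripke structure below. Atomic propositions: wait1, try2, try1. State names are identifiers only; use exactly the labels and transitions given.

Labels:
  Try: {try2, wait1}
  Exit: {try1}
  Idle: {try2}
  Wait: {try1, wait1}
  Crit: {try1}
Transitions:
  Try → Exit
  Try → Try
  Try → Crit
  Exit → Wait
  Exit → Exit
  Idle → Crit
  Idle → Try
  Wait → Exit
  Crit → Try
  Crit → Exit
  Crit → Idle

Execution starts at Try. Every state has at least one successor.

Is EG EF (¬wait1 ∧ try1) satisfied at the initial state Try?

States satisfying EF (¬wait1 ∧ try1): {Try, Exit, Idle, Wait, Crit}.
States satisfying EG EF (¬wait1 ∧ try1): {Try, Exit, Idle, Wait, Crit}.
Try ∈ Sat(EG EF (¬wait1 ∧ try1)).

Satisfied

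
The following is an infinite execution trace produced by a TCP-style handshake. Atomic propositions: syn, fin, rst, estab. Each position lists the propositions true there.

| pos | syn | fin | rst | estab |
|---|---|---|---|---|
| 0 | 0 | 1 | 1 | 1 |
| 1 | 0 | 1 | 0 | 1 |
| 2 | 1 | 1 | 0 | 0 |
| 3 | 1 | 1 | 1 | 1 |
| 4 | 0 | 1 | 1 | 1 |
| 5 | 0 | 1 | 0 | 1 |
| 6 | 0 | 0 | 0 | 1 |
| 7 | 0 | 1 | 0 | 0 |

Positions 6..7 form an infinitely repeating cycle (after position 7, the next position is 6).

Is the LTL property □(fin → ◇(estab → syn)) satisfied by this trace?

fin → ◇(estab → syn) holds at every position 0..7, and those are all positions ever visited, so □(fin → ◇(estab → syn)) holds.
Positions where fin holds: 0, 1, 2, 3, 4, 5, 7.
Check ◇(estab → syn) at each: 0→ok, 1→ok, 2→ok, 3→ok, 4→ok, 5→ok, 7→ok.

Yes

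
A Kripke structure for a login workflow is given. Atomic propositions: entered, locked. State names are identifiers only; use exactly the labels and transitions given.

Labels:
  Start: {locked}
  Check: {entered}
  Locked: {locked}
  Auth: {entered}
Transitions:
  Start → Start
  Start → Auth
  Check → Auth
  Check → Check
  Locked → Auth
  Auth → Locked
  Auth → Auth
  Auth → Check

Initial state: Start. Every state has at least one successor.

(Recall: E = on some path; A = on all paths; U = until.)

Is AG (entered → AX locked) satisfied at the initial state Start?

Violated

States satisfying entered → AX locked: {Start, Locked}.
States satisfying AG (entered → AX locked): ∅.
Auth is reachable from Start and violates entered → AX locked, so AG fails at Start.
Start ∉ Sat(AG (entered → AX locked)).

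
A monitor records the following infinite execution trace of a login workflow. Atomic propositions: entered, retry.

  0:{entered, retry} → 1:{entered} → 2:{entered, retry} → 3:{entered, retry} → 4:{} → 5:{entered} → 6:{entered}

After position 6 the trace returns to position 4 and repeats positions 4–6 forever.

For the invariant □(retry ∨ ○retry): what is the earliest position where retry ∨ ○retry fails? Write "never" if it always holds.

4

Check retry ∨ ○retry at each position in order: 0 ✓, 1 ✓, 2 ✓, 3 ✓.
At position 4 the labels are {} and the next position 5 has {entered}, so retry ∨ ○retry is false there. This is the first violation.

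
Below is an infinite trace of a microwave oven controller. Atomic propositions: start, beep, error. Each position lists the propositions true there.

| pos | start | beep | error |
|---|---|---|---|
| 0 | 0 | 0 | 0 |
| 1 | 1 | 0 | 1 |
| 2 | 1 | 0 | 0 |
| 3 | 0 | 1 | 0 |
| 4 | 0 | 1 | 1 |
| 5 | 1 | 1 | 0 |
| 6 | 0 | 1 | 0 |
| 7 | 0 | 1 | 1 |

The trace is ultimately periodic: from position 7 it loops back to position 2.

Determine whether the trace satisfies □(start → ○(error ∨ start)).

start → ○(error ∨ start) must hold at every position from 0 onward. It fails at position 2, so □(start → ○(error ∨ start)) is false.
Positions where start holds: 1, 2, 5.
Check ○(error ∨ start) at each: 1→ok, 2→fails, 5→fails.

No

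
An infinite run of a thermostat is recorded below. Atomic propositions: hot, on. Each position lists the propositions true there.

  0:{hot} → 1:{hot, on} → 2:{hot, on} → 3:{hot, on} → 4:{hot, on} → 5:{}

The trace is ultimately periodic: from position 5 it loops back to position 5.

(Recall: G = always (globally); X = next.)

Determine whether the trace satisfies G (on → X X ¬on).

on → X X ¬on must hold at every position from 0 onward. It fails at position 1, so G (on → X X ¬on) is false.
Positions where on holds: 1, 2, 3, 4.
Check X X ¬on at each: 1→fails, 2→fails, 3→ok, 4→ok.

No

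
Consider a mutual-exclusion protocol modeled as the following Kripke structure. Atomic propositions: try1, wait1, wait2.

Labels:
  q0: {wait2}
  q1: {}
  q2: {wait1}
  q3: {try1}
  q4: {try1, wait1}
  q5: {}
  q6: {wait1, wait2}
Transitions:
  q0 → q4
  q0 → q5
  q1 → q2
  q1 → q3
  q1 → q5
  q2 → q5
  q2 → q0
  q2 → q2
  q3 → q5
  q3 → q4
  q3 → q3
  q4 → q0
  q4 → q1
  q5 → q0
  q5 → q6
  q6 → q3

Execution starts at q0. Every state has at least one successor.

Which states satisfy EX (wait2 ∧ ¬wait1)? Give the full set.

{q2, q4, q5}

States satisfying wait2 ∧ ¬wait1: {q0}.
States satisfying EX (wait2 ∧ ¬wait1): {q2, q4, q5}.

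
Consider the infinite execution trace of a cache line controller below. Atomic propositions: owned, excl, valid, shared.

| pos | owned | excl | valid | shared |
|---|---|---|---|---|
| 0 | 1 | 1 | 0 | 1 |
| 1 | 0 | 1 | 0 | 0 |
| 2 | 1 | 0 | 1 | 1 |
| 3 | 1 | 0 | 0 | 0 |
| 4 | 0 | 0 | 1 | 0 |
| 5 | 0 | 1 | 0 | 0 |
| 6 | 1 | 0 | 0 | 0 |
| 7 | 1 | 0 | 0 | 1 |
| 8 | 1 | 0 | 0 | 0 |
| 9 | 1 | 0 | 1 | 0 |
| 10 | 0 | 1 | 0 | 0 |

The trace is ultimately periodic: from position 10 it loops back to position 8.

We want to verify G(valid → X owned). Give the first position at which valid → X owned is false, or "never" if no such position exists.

Check valid → X owned at each position in order: 0 ✓, 1 ✓, 2 ✓, 3 ✓.
At position 4 the labels are {valid} and the next position 5 has {excl}, so valid → X owned is false there. This is the first violation.

4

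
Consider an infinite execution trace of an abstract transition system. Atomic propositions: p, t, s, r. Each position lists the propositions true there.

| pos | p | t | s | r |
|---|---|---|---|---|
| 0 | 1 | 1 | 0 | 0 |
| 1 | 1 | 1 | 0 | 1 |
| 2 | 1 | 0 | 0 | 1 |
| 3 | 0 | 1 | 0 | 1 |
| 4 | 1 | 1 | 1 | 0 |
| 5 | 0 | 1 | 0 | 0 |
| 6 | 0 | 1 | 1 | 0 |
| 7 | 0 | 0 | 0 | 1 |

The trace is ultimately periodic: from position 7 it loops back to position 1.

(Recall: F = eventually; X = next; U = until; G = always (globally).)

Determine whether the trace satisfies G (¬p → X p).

¬p → X p must hold at every position from 0 onward. It fails at position 5, so G (¬p → X p) is false.
Positions where ¬p holds: 3, 5, 6, 7.
Check X p at each: 3→ok, 5→fails, 6→fails, 7→ok.

Violated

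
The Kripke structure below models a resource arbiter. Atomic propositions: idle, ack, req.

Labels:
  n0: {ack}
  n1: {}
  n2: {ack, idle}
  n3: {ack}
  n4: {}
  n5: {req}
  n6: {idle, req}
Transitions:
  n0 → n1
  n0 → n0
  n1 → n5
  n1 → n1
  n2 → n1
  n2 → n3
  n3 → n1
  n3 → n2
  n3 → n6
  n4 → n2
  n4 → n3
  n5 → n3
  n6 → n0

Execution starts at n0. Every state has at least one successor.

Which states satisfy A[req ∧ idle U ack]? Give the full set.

{n0, n2, n3, n6}

States satisfying req ∧ idle: {n6}.
States satisfying ack: {n0, n2, n3}.
States satisfying A[req ∧ idle U ack]: {n0, n2, n3, n6}.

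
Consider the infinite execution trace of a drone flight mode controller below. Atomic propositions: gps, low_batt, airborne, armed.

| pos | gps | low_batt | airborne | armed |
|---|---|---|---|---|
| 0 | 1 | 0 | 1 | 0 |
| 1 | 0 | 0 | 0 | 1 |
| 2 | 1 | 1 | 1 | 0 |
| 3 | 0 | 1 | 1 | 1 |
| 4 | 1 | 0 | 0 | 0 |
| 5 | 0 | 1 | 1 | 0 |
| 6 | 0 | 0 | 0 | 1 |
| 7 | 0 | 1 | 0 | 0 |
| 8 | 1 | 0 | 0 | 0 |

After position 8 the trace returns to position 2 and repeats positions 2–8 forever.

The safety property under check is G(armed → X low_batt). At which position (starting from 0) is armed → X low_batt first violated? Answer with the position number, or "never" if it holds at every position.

3

Check armed → X low_batt at each position in order: 0 ✓, 1 ✓, 2 ✓.
At position 3 the labels are {airborne, armed, low_batt} and the next position 4 has {gps}, so armed → X low_batt is false there. This is the first violation.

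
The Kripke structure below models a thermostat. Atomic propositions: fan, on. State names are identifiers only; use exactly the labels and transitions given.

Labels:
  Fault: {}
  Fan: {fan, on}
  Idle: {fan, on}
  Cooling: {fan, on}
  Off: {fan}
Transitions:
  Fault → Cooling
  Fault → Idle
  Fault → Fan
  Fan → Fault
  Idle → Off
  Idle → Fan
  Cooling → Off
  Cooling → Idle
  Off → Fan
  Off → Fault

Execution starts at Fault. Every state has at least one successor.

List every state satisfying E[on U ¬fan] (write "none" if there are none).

{Fault, Fan, Idle, Cooling}

States satisfying on: {Fan, Idle, Cooling}.
States satisfying ¬fan: {Fault}.
States satisfying E[on U ¬fan]: {Fault, Fan, Idle, Cooling}.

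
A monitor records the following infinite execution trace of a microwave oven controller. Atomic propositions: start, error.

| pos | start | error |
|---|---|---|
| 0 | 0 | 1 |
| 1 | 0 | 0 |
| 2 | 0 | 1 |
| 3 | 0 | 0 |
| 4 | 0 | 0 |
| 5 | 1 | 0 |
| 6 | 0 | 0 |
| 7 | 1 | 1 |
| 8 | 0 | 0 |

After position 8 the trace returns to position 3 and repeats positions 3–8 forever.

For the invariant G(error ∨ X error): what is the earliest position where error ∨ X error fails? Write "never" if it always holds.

Check error ∨ X error at each position in order: 0 ✓, 1 ✓, 2 ✓.
At position 3 the labels are {} and the next position 4 has {}, so error ∨ X error is false there. This is the first violation.

3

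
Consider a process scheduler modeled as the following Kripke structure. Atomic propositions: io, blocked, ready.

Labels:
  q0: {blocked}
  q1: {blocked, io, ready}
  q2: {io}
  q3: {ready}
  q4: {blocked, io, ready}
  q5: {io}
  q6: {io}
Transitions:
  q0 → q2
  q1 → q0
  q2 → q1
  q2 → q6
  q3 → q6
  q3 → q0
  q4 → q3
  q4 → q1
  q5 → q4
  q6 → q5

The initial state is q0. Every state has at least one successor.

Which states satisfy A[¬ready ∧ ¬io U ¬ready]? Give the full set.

States satisfying ¬ready ∧ ¬io: {q0}.
States satisfying ¬ready: {q0, q2, q5, q6}.
States satisfying A[¬ready ∧ ¬io U ¬ready]: {q0, q2, q5, q6}.

{q0, q2, q5, q6}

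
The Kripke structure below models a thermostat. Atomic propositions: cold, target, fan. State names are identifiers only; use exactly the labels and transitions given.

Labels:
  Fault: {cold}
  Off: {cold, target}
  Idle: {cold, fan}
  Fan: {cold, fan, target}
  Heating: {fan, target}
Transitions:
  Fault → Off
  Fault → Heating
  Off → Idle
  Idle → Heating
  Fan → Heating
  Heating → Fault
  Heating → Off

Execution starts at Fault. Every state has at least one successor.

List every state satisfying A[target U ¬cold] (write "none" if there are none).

States satisfying target: {Off, Fan, Heating}.
States satisfying ¬cold: {Heating}.
States satisfying A[target U ¬cold]: {Fan, Heating}.

{Fan, Heating}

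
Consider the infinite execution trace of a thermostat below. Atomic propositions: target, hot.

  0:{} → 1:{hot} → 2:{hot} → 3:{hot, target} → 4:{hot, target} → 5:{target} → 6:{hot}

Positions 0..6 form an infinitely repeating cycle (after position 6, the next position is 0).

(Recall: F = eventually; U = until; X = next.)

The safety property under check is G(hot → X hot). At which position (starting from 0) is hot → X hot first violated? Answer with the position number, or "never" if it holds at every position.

Check hot → X hot at each position in order: 0 ✓, 1 ✓, 2 ✓, 3 ✓.
At position 4 the labels are {hot, target} and the next position 5 has {target}, so hot → X hot is false there. This is the first violation.

4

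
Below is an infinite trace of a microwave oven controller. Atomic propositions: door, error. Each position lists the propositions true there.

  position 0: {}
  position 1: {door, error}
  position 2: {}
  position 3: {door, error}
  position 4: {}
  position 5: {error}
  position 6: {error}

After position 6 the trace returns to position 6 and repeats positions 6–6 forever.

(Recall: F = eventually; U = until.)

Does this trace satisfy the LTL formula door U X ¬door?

Walking from position 0: at position 0, X ¬door has not yet held and door fails, so door U X ¬door is false.

Violated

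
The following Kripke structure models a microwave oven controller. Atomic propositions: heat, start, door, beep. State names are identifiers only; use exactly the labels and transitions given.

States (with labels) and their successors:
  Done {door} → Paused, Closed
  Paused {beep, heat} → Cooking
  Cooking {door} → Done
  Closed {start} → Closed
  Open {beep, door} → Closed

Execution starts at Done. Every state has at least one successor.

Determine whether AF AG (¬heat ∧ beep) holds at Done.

Does not hold

States satisfying AG (¬heat ∧ beep): ∅.
States satisfying AF AG (¬heat ∧ beep): ∅.
There is a path from Done along which AG (¬heat ∧ beep) never holds.
Done ∉ Sat(AF AG (¬heat ∧ beep)).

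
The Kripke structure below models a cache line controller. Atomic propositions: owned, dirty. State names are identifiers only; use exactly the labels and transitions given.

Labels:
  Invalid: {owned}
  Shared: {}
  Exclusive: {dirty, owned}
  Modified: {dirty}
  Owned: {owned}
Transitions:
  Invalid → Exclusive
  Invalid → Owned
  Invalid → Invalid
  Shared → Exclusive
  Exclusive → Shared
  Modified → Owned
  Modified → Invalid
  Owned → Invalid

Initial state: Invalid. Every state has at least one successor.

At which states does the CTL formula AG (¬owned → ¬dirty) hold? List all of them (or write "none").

States satisfying ¬owned → ¬dirty: {Invalid, Shared, Exclusive, Owned}.
States satisfying AG (¬owned → ¬dirty): {Invalid, Shared, Exclusive, Owned}.

{Invalid, Shared, Exclusive, Owned}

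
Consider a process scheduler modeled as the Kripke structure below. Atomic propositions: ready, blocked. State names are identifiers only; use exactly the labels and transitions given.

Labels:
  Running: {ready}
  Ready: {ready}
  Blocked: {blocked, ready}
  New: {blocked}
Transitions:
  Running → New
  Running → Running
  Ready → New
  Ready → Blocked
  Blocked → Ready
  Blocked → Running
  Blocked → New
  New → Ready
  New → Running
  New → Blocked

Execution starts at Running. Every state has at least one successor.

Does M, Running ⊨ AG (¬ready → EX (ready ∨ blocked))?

States satisfying ¬ready → EX (ready ∨ blocked): {Running, Ready, Blocked, New}.
States satisfying AG (¬ready → EX (ready ∨ blocked)): {Running, Ready, Blocked, New}.
Every state reachable from Running satisfies ¬ready → EX (ready ∨ blocked).
Running ∈ Sat(AG (¬ready → EX (ready ∨ blocked))).

Holds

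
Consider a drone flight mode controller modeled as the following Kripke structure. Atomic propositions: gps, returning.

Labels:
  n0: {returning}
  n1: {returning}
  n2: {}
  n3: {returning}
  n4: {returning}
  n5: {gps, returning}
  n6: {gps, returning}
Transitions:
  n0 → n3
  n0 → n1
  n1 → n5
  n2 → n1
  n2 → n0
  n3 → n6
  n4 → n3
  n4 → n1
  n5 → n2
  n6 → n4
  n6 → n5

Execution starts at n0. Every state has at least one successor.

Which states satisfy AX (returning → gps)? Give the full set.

States satisfying returning → gps: {n2, n5, n6}.
States satisfying AX (returning → gps): {n1, n3, n5}.

{n1, n3, n5}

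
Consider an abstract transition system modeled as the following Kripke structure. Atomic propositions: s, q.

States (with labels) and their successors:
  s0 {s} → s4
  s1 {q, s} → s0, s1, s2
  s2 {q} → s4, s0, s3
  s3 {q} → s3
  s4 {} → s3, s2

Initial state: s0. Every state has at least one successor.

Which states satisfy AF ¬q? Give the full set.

{s0, s4}

States satisfying ¬q: {s0, s4}.
States satisfying AF ¬q: {s0, s4}.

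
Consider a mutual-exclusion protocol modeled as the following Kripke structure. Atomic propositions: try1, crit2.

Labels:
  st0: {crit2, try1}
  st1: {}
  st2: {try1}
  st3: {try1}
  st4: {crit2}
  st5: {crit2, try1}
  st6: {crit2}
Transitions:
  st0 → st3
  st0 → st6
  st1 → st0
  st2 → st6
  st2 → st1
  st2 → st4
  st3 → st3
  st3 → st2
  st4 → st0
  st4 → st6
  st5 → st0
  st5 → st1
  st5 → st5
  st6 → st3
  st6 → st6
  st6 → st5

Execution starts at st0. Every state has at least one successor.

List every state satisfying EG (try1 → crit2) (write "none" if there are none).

{st0, st1, st4, st5, st6}

States satisfying try1 → crit2: {st0, st1, st4, st5, st6}.
States satisfying EG (try1 → crit2): {st0, st1, st4, st5, st6}.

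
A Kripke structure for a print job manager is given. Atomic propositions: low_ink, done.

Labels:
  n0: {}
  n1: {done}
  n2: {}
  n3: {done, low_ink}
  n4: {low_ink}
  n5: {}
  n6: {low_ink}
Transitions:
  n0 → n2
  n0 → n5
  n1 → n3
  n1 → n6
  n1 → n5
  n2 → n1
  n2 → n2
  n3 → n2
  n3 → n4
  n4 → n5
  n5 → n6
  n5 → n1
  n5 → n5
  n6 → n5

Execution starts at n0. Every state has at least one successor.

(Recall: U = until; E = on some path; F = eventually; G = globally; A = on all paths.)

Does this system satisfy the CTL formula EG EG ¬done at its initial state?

States satisfying EG ¬done: {n0, n2, n4, n5, n6}.
States satisfying EG EG ¬done: {n0, n2, n4, n5, n6}.
n0 ∈ Sat(EG EG ¬done).

Satisfied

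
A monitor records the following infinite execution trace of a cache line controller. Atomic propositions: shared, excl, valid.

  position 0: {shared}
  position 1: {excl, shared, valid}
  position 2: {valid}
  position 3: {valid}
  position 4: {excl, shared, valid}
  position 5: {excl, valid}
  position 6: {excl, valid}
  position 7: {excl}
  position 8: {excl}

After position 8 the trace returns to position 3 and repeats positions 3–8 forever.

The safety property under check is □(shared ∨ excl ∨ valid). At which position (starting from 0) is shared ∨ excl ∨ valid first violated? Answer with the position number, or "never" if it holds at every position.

never

shared ∨ excl ∨ valid holds at every position 0..8, and those are all the positions the trace ever visits, so the invariant □(shared ∨ excl ∨ valid) is never violated.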